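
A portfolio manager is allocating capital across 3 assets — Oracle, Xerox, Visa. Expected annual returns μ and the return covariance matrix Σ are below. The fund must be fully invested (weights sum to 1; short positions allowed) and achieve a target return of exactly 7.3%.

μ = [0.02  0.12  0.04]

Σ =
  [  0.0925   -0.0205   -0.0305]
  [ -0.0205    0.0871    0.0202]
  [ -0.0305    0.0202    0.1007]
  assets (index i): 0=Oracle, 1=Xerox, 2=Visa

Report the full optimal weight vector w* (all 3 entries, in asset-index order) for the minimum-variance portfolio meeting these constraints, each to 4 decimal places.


p=Σ⁻¹μ = [0.6377  1.4588  0.2977]
q=Σ⁻¹𝟙 = [17.8444  12.7160  12.7844]
a=μᵀp=0.199715  b=𝟙ᵀp=2.394184  c=𝟙ᵀq=43.344761  D=ac−b²=2.924467
λ₁=(c·0.073−b)/D = (43.344761·0.073−2.394184)/2.924467 = 0.263290
λ₂=(a−b·0.073)/D = (0.199715−2.394184·0.073)/2.924467 = 0.008528
w* = 0.263290·p + 0.008528·q:
  w_0 = 0.263290·0.6377 + 0.008528·17.8444 = 0.3201  (Oracle)
  w_1 = 0.263290·1.4588 + 0.008528·12.7160 = 0.4925  (Xerox)
  w_2 = 0.263290·0.2977 + 0.008528·12.7844 = 0.1874  (Visa)
Σw_i=1.0000  μᵀw=0.0730
σ²=wᵀΣw=λ₁·μ_p+λ₂ = 0.263290·0.073 + 0.008528 = 0.027748 ≈ 0.0277

0.3201  0.4925  0.1874


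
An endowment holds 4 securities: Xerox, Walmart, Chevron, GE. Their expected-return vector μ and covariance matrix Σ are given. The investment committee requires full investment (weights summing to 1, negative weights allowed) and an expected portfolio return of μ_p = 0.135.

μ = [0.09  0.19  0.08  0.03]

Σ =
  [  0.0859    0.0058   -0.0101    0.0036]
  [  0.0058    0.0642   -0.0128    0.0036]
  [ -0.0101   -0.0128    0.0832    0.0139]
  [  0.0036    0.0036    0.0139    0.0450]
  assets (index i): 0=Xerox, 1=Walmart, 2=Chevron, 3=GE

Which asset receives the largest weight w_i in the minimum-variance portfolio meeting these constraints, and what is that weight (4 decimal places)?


p=Σ⁻¹μ = [1.0278  3.1962  1.6060  -0.1673]
q=Σ⁻¹𝟙 = [11.4331  16.2943  13.2560  15.9094]
a=μᵀp=0.823241  b=𝟙ᵀp=5.662652  c=𝟙ᵀq=56.892786  D=ac−b²=14.770858
λ₁=(c·0.135−b)/D = (56.892786·0.135−5.662652)/14.770858 = 0.136612
λ₂=(a−b·0.135)/D = (0.823241−5.662652·0.135)/14.770858 = 0.003980
w* = 0.136612·p + 0.003980·q:
  w_0 = 0.136612·1.0278 + 0.003980·11.4331 = 0.1859  (Xerox)
  w_1 = 0.136612·3.1962 + 0.003980·16.2943 = 0.5015  (Walmart)
  w_2 = 0.136612·1.6060 + 0.003980·13.2560 = 0.2722  (Chevron)
  w_3 = 0.136612·-0.1673 + 0.003980·15.9094 = 0.0405  (GE)
Σw_i=1.0000  μᵀw=0.1350
σ²=wᵀΣw=λ₁·μ_p+λ₂ = 0.136612·0.135 + 0.003980 = 0.022422 ≈ 0.0224

Walmart (0.5015)


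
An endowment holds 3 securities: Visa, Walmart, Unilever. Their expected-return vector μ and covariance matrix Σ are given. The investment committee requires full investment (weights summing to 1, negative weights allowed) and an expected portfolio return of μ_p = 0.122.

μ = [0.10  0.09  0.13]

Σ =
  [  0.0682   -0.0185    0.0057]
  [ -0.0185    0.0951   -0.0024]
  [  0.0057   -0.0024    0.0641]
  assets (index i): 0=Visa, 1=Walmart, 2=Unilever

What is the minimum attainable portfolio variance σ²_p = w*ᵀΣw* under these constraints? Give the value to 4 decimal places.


p=Σ⁻¹μ = [1.6627  1.3185  1.9296]
q=Σ⁻¹𝟙 = [17.3086  14.2507  14.5950]
a=μᵀp=0.535780  b=𝟙ᵀp=4.910773  c=𝟙ᵀq=46.154281  D=ac−b²=0.612855
λ₁=(c·0.122−b)/D = (46.154281·0.122−4.910773)/0.612855 = 1.174909
λ₂=(a−b·0.122)/D = (0.535780−4.910773·0.122)/0.612855 = -0.103343
w* = 1.174909·p + -0.103343·q:
  w_0 = 1.174909·1.6627 + -0.103343·17.3086 = 0.1648  (Visa)
  w_1 = 1.174909·1.3185 + -0.103343·14.2507 = 0.0764  (Walmart)
  w_2 = 1.174909·1.9296 + -0.103343·14.5950 = 0.7588  (Unilever)
Σw_i=1.0000  μᵀw=0.1220
σ²=wᵀΣw=λ₁·μ_p+λ₂ = 1.174909·0.122 + -0.103343 = 0.039996 ≈ 0.0400

0.0400


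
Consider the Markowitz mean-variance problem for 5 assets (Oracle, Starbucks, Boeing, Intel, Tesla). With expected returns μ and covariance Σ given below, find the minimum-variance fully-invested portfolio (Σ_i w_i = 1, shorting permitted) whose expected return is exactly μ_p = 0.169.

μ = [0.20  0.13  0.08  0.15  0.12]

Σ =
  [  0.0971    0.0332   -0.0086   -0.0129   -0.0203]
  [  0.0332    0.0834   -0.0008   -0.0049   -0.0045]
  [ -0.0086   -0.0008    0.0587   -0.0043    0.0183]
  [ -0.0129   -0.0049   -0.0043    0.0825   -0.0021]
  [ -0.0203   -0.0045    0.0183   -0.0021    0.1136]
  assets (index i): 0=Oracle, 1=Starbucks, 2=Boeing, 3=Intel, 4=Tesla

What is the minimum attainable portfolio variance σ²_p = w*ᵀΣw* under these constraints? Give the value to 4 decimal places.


0.0279

p=Σ⁻¹μ = [2.5204  0.7814  1.4987  2.3709  1.3401]
q=Σ⁻¹𝟙 = [12.9253  8.4211  17.4153  15.7775  8.9323]
a=μᵀp=1.242013  b=𝟙ᵀp=8.511525  c=𝟙ᵀq=63.471465  D=ac−b²=6.386331
λ₁=(c·0.169−b)/D = (63.471465·0.169−8.511525)/6.386331 = 0.346858
λ₂=(a−b·0.169)/D = (1.242013−8.511525·0.169)/6.386331 = -0.030759
w* = 0.346858·p + -0.030759·q:
  w_0 = 0.346858·2.5204 + -0.030759·12.9253 = 0.4767  (Oracle)
  w_1 = 0.346858·0.7814 + -0.030759·8.4211 = 0.0120  (Starbucks)
  w_2 = 0.346858·1.4987 + -0.030759·17.4153 = -0.0158  (Boeing)
  w_3 = 0.346858·2.3709 + -0.030759·15.7775 = 0.3371  (Intel)
  w_4 = 0.346858·1.3401 + -0.030759·8.9323 = 0.1901  (Tesla)
Σw_i=1.0000  μᵀw=0.1690
σ²=wᵀΣw=λ₁·μ_p+λ₂ = 0.346858·0.169 + -0.030759 = 0.027860 ≈ 0.0279


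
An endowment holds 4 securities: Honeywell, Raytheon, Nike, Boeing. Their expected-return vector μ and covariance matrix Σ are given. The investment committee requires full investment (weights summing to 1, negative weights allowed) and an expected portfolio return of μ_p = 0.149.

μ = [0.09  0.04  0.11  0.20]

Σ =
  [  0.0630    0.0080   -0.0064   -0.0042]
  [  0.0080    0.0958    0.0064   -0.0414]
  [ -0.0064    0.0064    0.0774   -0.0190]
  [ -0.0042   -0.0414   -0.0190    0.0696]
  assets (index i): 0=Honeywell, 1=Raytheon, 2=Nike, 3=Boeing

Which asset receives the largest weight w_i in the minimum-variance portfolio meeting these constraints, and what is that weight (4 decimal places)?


x=Σ⁻¹μ = [1.7415  2.2790  2.6160  5.0484]
y=Σ⁻¹𝟙 = [17.4489  22.5034  20.9792  34.5335]
a=μᵀx=1.545341  b=𝟙ᵀx=11.684946  c=𝟙ᵀy=95.464991  D=ac−b²=10.987972
λ₁=(c·0.149−b)/D = (95.464991·0.149−11.684946)/10.987972 = 0.231102
λ₂=(a−b·0.149)/D = (1.545341−11.684946·0.149)/10.987972 = -0.017812
w* = 0.231102·x + -0.017812·y:
  w_0 = 0.231102·1.7415 + -0.017812·17.4489 = 0.0917  (Honeywell)
  w_1 = 0.231102·2.2790 + -0.017812·22.5034 = 0.1259  (Raytheon)
  w_2 = 0.231102·2.6160 + -0.017812·20.9792 = 0.2309  (Nike)
  w_3 = 0.231102·5.0484 + -0.017812·34.5335 = 0.5516  (Boeing)
Σw_i=1.0000  μᵀw=0.1490
σ²=wᵀΣw=λ₁·μ_p+λ₂ = 0.231102·0.149 + -0.017812 = 0.016622 ≈ 0.0166

Boeing (0.5516)


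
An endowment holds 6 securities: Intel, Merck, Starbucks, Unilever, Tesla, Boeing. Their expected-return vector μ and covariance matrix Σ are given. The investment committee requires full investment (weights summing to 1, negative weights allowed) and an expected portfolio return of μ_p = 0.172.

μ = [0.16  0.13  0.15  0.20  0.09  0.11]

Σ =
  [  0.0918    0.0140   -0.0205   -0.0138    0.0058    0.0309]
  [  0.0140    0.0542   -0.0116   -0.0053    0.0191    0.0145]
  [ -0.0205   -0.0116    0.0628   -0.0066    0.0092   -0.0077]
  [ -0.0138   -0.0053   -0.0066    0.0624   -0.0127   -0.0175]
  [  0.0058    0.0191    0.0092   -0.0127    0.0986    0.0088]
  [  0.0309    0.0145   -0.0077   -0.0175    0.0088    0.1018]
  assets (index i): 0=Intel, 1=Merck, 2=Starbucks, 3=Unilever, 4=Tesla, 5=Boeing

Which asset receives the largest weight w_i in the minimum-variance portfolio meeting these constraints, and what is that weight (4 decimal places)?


x=Σ⁻¹μ = [2.6612  2.7154  4.3396  4.8410  0.3582  1.0155]
y=Σ⁻¹𝟙 = [14.9155  18.7025  27.3770  27.4987  5.8326  8.9256]
a=μᵀx=2.541867  b=𝟙ᵀx=15.930845  c=𝟙ᵀy=103.251894  D=ac−b²=8.660770
λ₁=(c·0.172−b)/D = (103.251894·0.172−15.930845)/8.660770 = 0.211122
λ₂=(a−b·0.172)/D = (2.541867−15.930845·0.172)/8.660770 = -0.022889
w* = 0.211122·x + -0.022889·y:
  w_0 = 0.211122·2.6612 + -0.022889·14.9155 = 0.2204  (Intel)
  w_1 = 0.211122·2.7154 + -0.022889·18.7025 = 0.1452  (Merck)
  w_2 = 0.211122·4.3396 + -0.022889·27.3770 = 0.2895  (Starbucks)
  w_3 = 0.211122·4.8410 + -0.022889·27.4987 = 0.3926  (Unilever)
  w_4 = 0.211122·0.3582 + -0.022889·5.8326 = -0.0579  (Tesla)
  w_5 = 0.211122·1.0155 + -0.022889·8.9256 = 0.0101  (Boeing)
Σw_i=1.0000  μᵀw=0.1720
σ²=wᵀΣw=λ₁·μ_p+λ₂ = 0.211122·0.172 + -0.022889 = 0.013424 ≈ 0.0134

Unilever (0.3926)


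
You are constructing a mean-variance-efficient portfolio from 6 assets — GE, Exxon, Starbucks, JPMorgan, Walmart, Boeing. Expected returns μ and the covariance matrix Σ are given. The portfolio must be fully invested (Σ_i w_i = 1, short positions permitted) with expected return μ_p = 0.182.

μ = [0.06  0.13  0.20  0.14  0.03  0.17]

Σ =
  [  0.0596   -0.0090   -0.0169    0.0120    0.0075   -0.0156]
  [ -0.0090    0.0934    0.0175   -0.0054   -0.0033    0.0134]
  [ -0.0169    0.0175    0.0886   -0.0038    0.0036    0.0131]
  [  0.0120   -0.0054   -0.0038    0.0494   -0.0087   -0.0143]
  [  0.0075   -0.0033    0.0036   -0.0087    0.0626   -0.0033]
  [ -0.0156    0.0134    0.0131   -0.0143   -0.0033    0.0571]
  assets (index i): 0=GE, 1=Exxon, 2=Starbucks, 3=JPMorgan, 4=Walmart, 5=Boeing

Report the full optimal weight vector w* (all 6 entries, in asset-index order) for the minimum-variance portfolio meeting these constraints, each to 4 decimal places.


g=Σ⁻¹μ = [1.8017  0.9030  1.9849  3.9257  0.9448  3.8399]
h=Σ⁻¹𝟙 = [19.8720  9.2641  9.7456  28.2241  18.8510  26.6902]
a=μᵀg=1.853195  b=𝟙ᵀg=13.400013  c=𝟙ᵀh=112.647053  D=ac−b²=29.196568
λ₁=(c·0.182−b)/D = (112.647053·0.182−13.400013)/29.196568 = 0.243239
λ₂=(a−b·0.182)/D = (1.853195−13.400013·0.182)/29.196568 = -0.020057
w* = 0.243239·g + -0.020057·h:
  w_0 = 0.243239·1.8017 + -0.020057·19.8720 = 0.0397  (GE)
  w_1 = 0.243239·0.9030 + -0.020057·9.2641 = 0.0338  (Exxon)
  w_2 = 0.243239·1.9849 + -0.020057·9.7456 = 0.2873  (Starbucks)
  w_3 = 0.243239·3.9257 + -0.020057·28.2241 = 0.3888  (JPMorgan)
  w_4 = 0.243239·0.9448 + -0.020057·18.8510 = -0.1483  (Walmart)
  w_5 = 0.243239·3.8399 + -0.020057·26.6902 = 0.3987  (Boeing)
Σw_i=1.0000  μᵀw=0.1820
σ²=wᵀΣw=λ₁·μ_p+λ₂ = 0.243239·0.182 + -0.020057 = 0.024212 ≈ 0.0242

0.0397  0.0338  0.2873  0.3888  -0.1483  0.3987


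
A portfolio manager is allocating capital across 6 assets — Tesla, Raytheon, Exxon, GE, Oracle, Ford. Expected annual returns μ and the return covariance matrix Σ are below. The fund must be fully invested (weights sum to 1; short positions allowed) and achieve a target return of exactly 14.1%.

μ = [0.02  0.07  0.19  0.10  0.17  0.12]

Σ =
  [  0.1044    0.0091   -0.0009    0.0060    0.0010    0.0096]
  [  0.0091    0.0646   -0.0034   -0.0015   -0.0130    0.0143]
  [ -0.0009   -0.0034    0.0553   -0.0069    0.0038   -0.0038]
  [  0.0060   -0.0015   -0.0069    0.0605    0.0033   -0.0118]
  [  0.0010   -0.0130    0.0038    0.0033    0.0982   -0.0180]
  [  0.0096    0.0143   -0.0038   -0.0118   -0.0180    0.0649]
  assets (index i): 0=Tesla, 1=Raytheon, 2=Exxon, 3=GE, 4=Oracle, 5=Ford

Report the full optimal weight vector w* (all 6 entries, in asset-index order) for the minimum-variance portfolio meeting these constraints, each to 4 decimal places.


u=Σ⁻¹μ = [-0.3201  1.1828  3.8809  2.6116  2.1931  2.9460]
v=Σ⁻¹𝟙 = [5.1727  14.7294  22.2820  22.1800  14.2657  20.6917]
a=μᵀu=1.801267  b=𝟙ᵀu=12.494271  c=𝟙ᵀv=99.321534  D=ac−b²=22.797776
λ₁=(c·0.141−b)/D = (99.321534·0.141−12.494271)/22.797776 = 0.066237
λ₂=(a−b·0.141)/D = (1.801267−12.494271·0.141)/22.797776 = 0.001736
w* = 0.066237·u + 0.001736·v:
  w_0 = 0.066237·-0.3201 + 0.001736·5.1727 = -0.0122  (Tesla)
  w_1 = 0.066237·1.1828 + 0.001736·14.7294 = 0.1039  (Raytheon)
  w_2 = 0.066237·3.8809 + 0.001736·22.2820 = 0.2957  (Exxon)
  w_3 = 0.066237·2.6116 + 0.001736·22.1800 = 0.2115  (GE)
  w_4 = 0.066237·2.1931 + 0.001736·14.2657 = 0.1700  (Oracle)
  w_5 = 0.066237·2.9460 + 0.001736·20.6917 = 0.2311  (Ford)
Σw_i=1.0000  μᵀw=0.1410
σ²=wᵀΣw=λ₁·μ_p+λ₂ = 0.066237·0.141 + 0.001736 = 0.011075 ≈ 0.0111

-0.0122  0.1039  0.2957  0.2115  0.1700  0.2311


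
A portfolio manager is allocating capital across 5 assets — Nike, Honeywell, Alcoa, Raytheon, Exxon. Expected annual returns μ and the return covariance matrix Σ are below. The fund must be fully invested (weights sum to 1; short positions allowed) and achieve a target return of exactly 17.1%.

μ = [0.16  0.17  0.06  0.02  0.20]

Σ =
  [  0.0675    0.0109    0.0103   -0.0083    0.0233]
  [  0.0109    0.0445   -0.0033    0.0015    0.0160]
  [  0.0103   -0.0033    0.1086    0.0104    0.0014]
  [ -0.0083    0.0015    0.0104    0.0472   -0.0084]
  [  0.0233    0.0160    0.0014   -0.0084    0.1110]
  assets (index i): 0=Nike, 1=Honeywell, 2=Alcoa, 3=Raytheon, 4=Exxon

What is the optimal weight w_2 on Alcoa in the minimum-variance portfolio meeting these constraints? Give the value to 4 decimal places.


0.0435

g=Σ⁻¹μ = [1.5212  3.0642  0.4208  0.6948  1.0881]
h=Σ⁻¹𝟙 = [11.8470  17.2639  6.3994  22.3151  5.6417]
a=μᵀg=1.021059  b=𝟙ᵀg=6.788996  c=𝟙ᵀh=63.467093  D=ac−b²=18.713178
λ₁=(c·0.171−b)/D = (63.467093·0.171−6.788996)/18.713178 = 0.217167
λ₂=(a−b·0.171)/D = (1.021059−6.788996·0.171)/18.713178 = -0.007474
w* = 0.217167·g + -0.007474·h:
  w_0 = 0.217167·1.5212 + -0.007474·11.8470 = 0.2418  (Nike)
  w_1 = 0.217167·3.0642 + -0.007474·17.2639 = 0.5364  (Honeywell)
  w_2 = 0.217167·0.4208 + -0.007474·6.3994 = 0.0435  (Alcoa)
  w_3 = 0.217167·0.6948 + -0.007474·22.3151 = -0.0159  (Raytheon)
  w_4 = 0.217167·1.0881 + -0.007474·5.6417 = 0.1941  (Exxon)
Σw_i=1.0000  μᵀw=0.1710
σ²=wᵀΣw=λ₁·μ_p+λ₂ = 0.217167·0.171 + -0.007474 = 0.029662 ≈ 0.0297


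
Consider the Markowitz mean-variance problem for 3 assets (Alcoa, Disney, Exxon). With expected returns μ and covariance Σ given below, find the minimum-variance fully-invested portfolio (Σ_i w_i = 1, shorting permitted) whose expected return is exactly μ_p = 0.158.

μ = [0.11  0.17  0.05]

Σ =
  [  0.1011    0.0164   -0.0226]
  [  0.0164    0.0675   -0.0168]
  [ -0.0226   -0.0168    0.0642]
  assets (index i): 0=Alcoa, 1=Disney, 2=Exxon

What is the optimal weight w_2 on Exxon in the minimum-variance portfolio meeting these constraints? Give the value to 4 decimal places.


0.0519

p=Σ⁻¹μ = [1.0632  2.7246  1.8661]
q=Σ⁻¹𝟙 = [12.4983  17.9169  24.6646]
a=μᵀp=0.673446  b=𝟙ᵀp=5.653924  c=𝟙ᵀq=55.079857  D=ac−b²=5.126436
λ₁=(c·0.158−b)/D = (55.079857·0.158−5.653924)/5.126436 = 0.594700
λ₂=(a−b·0.158)/D = (0.673446−5.653924·0.158)/5.126436 = -0.042890
w* = 0.594700·p + -0.042890·q:
  w_0 = 0.594700·1.0632 + -0.042890·12.4983 = 0.0962  (Alcoa)
  w_1 = 0.594700·2.7246 + -0.042890·17.9169 = 0.8519  (Disney)
  w_2 = 0.594700·1.8661 + -0.042890·24.6646 = 0.0519  (Exxon)
Σw_i=1.0000  μᵀw=0.1580
σ²=wᵀΣw=λ₁·μ_p+λ₂ = 0.594700·0.158 + -0.042890 = 0.051072 ≈ 0.0511


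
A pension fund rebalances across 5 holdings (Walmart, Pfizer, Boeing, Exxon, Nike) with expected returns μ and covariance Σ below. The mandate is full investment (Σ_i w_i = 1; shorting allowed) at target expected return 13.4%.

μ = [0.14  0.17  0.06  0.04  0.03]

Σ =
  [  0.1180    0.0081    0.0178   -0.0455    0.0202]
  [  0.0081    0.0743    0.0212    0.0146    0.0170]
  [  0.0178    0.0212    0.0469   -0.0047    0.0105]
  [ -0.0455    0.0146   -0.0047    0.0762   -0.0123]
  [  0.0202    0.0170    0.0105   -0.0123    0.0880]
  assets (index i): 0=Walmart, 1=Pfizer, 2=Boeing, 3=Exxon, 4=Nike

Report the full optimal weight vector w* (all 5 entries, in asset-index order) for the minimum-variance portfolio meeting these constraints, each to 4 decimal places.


g=Σ⁻¹μ = [1.4736  1.9990  -0.0309  0.9807  -0.2428]
h=Σ⁻¹𝟙 = [13.4584  0.5547  16.1933  23.5908  9.5324]
a=μᵀg=0.576230  b=𝟙ᵀg=4.179674  c=𝟙ᵀh=63.329538  D=ac−b²=19.022722
λ₁=(c·0.134−b)/D = (63.329538·0.134−4.179674)/19.022722 = 0.226386
λ₂=(a−b·0.134)/D = (0.576230−4.179674·0.134)/19.022722 = 0.000849
w* = 0.226386·g + 0.000849·h:
  w_0 = 0.226386·1.4736 + 0.000849·13.4584 = 0.3450  (Walmart)
  w_1 = 0.226386·1.9990 + 0.000849·0.5547 = 0.4530  (Pfizer)
  w_2 = 0.226386·-0.0309 + 0.000849·16.1933 = 0.0067  (Boeing)
  w_3 = 0.226386·0.9807 + 0.000849·23.5908 = 0.2421  (Exxon)
  w_4 = 0.226386·-0.2428 + 0.000849·9.5324 = -0.0469  (Nike)
Σw_i=1.0000  μᵀw=0.1340
σ²=wᵀΣw=λ₁·μ_p+λ₂ = 0.226386·0.134 + 0.000849 = 0.031185 ≈ 0.0312

0.3450  0.4530  0.0067  0.2421  -0.0469


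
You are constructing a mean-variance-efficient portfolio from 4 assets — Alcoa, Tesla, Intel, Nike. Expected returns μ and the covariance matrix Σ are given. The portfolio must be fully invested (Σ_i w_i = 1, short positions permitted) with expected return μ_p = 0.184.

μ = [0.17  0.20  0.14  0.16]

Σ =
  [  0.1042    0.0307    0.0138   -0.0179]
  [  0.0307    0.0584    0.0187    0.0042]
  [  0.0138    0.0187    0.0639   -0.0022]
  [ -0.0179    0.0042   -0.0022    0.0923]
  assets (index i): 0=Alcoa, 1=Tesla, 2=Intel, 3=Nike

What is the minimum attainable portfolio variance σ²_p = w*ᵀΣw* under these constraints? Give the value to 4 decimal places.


g=Σ⁻¹μ = [1.1041  2.2768  1.3508  1.8762]
h=Σ⁻¹𝟙 = [7.6368  8.3995  11.9628  12.2182]
a=μᵀg=1.132354  b=𝟙ᵀg=6.607853  c=𝟙ᵀh=40.217261  D=ac−b²=1.876434
λ₁=(c·0.184−b)/D = (40.217261·0.184−6.607853)/1.876434 = 0.422143
λ₂=(a−b·0.184)/D = (1.132354−6.607853·0.184)/1.876434 = -0.044495
w* = 0.422143·g + -0.044495·h:
  w_0 = 0.422143·1.1041 + -0.044495·7.6368 = 0.1263  (Alcoa)
  w_1 = 0.422143·2.2768 + -0.044495·8.3995 = 0.5874  (Tesla)
  w_2 = 0.422143·1.3508 + -0.044495·11.9628 = 0.0379  (Intel)
  w_3 = 0.422143·1.8762 + -0.044495·12.2182 = 0.2484  (Nike)
Σw_i=1.0000  μᵀw=0.1840
σ²=wᵀΣw=λ₁·μ_p+λ₂ = 0.422143·0.184 + -0.044495 = 0.033180 ≈ 0.0332

0.0332


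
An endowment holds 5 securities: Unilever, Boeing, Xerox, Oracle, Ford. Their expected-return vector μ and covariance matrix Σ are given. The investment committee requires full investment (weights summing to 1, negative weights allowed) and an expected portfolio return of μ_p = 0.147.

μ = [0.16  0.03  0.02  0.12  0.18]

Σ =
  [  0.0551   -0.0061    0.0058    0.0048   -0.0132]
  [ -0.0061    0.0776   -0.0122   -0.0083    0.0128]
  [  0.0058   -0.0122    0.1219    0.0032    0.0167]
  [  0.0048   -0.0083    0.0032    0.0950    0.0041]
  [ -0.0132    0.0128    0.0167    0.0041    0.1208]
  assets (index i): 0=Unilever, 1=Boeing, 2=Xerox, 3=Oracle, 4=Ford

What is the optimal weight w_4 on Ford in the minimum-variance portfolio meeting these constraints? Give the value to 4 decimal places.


0.2561

p=Σ⁻¹μ = [3.3140  0.4281  -0.2255  1.0629  1.8019]
q=Σ⁻¹𝟙 = [19.9566  15.5142  7.5189  10.2997  7.4259]
a=μᵀp=0.990479  b=𝟙ᵀp=6.381494  c=𝟙ᵀq=60.715324  D=ac−b²=19.413786
λ₁=(c·0.147−b)/D = (60.715324·0.147−6.381494)/19.413786 = 0.131023
λ₂=(a−b·0.147)/D = (0.990479−6.381494·0.147)/19.413786 = 0.002699
w* = 0.131023·p + 0.002699·q:
  w_0 = 0.131023·3.3140 + 0.002699·19.9566 = 0.4881  (Unilever)
  w_1 = 0.131023·0.4281 + 0.002699·15.5142 = 0.0980  (Boeing)
  w_2 = 0.131023·-0.2255 + 0.002699·7.5189 = -0.0093  (Xerox)
  w_3 = 0.131023·1.0629 + 0.002699·10.2997 = 0.1671  (Oracle)
  w_4 = 0.131023·1.8019 + 0.002699·7.4259 = 0.2561  (Ford)
Σw_i=1.0000  μᵀw=0.1470
σ²=wᵀΣw=λ₁·μ_p+λ₂ = 0.131023·0.147 + 0.002699 = 0.021960 ≈ 0.0220


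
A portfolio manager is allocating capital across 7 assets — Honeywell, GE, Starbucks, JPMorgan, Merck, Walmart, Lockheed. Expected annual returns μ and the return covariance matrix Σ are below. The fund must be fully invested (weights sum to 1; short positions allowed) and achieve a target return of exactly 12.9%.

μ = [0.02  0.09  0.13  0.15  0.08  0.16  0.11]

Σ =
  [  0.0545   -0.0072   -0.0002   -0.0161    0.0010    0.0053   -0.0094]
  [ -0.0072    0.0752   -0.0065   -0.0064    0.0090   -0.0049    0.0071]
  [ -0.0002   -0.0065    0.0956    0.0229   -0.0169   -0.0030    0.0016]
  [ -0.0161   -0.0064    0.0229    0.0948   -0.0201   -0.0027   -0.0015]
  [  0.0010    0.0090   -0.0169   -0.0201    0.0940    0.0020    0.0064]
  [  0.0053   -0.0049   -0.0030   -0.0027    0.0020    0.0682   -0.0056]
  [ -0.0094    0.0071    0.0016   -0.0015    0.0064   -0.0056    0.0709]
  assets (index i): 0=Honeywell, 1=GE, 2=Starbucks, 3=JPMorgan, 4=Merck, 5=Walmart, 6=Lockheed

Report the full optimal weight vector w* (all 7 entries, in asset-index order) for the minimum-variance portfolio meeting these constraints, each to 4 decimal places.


0.0077  0.1214  0.1311  0.1868  0.0987  0.2998  0.1544

g=Σ⁻¹μ = [1.1438  1.4503  1.2614  1.9177  1.1680  2.5956  1.6696]
h=Σ⁻¹𝟙 = [26.6172  16.1330  9.9931  17.1737  12.8364  15.8305  16.2472]
a=μᵀg=1.297437  b=𝟙ᵀg=11.206457  c=𝟙ᵀh=114.831097  D=ac−b²=23.401485
λ₁=(c·0.129−b)/D = (114.831097·0.129−11.206457)/23.401485 = 0.154125
λ₂=(a−b·0.129)/D = (1.297437−11.206457·0.129)/23.401485 = -0.006333
w* = 0.154125·g + -0.006333·h:
  w_0 = 0.154125·1.1438 + -0.006333·26.6172 = 0.0077  (Honeywell)
  w_1 = 0.154125·1.4503 + -0.006333·16.1330 = 0.1214  (GE)
  w_2 = 0.154125·1.2614 + -0.006333·9.9931 = 0.1311  (Starbucks)
  w_3 = 0.154125·1.9177 + -0.006333·17.1737 = 0.1868  (JPMorgan)
  w_4 = 0.154125·1.1680 + -0.006333·12.8364 = 0.0987  (Merck)
  w_5 = 0.154125·2.5956 + -0.006333·15.8305 = 0.2998  (Walmart)
  w_6 = 0.154125·1.6696 + -0.006333·16.2472 = 0.1544  (Lockheed)
Σw_i=1.0000  μᵀw=0.1290
σ²=wᵀΣw=λ₁·μ_p+λ₂ = 0.154125·0.129 + -0.006333 = 0.013549 ≈ 0.0135


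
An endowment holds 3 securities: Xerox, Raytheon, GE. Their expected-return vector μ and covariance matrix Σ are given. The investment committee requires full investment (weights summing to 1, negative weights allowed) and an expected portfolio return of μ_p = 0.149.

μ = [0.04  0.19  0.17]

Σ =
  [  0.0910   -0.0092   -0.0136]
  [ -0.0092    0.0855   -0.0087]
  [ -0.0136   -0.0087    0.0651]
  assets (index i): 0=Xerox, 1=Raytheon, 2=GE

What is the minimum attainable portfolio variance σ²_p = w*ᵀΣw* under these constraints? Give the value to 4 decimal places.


p=Σ⁻¹μ = [1.1912  2.6779  3.2181]
q=Σ⁻¹𝟙 = [15.6482  15.4860  20.6996]
a=μᵀp=1.103519  b=𝟙ᵀp=7.087191  c=𝟙ᵀq=51.833741  D=ac−b²=6.971245
λ₁=(c·0.149−b)/D = (51.833741·0.149−7.087191)/6.971245 = 0.091237
λ₂=(a−b·0.149)/D = (1.103519−7.087191·0.149)/6.971245 = 0.006818
w* = 0.091237·p + 0.006818·q:
  w_0 = 0.091237·1.1912 + 0.006818·15.6482 = 0.2154  (Xerox)
  w_1 = 0.091237·2.6779 + 0.006818·15.4860 = 0.3499  (Raytheon)
  w_2 = 0.091237·3.2181 + 0.006818·20.6996 = 0.4347  (GE)
Σw_i=1.0000  μᵀw=0.1490
σ²=wᵀΣw=λ₁·μ_p+λ₂ = 0.091237·0.149 + 0.006818 = 0.020412 ≈ 0.0204

0.0204


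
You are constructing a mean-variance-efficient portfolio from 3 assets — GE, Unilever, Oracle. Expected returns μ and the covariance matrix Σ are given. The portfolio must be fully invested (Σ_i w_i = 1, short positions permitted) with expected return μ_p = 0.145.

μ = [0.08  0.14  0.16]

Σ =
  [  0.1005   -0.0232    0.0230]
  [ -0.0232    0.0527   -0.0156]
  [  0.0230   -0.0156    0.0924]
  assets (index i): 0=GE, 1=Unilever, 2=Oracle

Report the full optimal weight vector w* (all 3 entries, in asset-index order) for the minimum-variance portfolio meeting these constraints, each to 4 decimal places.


g=Σ⁻¹μ = [1.1980  3.7981  2.0746]
h=Σ⁻¹𝟙 = [13.7657  28.6569  12.2342]
a=μᵀg=0.959509  b=𝟙ᵀg=7.070684  c=𝟙ᵀh=54.656740  D=ac−b²=2.449044
λ₁=(c·0.145−b)/D = (54.656740·0.145−7.070684)/2.449044 = 0.348929
λ₂=(a−b·0.145)/D = (0.959509−7.070684·0.145)/2.449044 = -0.026843
w* = 0.348929·g + -0.026843·h:
  w_0 = 0.348929·1.1980 + -0.026843·13.7657 = 0.0485  (GE)
  w_1 = 0.348929·3.7981 + -0.026843·28.6569 = 0.5560  (Unilever)
  w_2 = 0.348929·2.0746 + -0.026843·12.2342 = 0.3955  (Oracle)
Σw_i=1.0000  μᵀw=0.1450
σ²=wᵀΣw=λ₁·μ_p+λ₂ = 0.348929·0.145 + -0.026843 = 0.023751 ≈ 0.0238

0.0485  0.5560  0.3955


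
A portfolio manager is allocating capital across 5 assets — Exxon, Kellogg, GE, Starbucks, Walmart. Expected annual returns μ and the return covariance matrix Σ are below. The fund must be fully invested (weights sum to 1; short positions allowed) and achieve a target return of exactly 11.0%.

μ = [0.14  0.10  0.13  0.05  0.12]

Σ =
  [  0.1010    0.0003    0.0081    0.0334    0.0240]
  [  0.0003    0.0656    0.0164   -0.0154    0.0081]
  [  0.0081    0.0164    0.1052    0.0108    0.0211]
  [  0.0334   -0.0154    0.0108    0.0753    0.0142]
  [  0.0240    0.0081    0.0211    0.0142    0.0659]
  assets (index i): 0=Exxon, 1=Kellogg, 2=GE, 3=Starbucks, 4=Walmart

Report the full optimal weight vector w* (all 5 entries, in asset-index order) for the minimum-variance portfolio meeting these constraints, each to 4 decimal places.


u=Σ⁻¹μ = [1.0257  1.2473  0.7405  0.1653  1.0214]
v=Σ⁻¹𝟙 = [3.3300  16.3925  3.7589  13.1239  7.9155]
a=μᵀu=0.495418  b=𝟙ᵀu=4.200152  c=𝟙ᵀv=44.520703  D=ac−b²=4.415063
λ₁=(c·0.110−b)/D = (44.520703·0.110−4.200152)/4.415063 = 0.157897
λ₂=(a−b·0.110)/D = (0.495418−4.200152·0.110)/4.415063 = 0.007565
w* = 0.157897·u + 0.007565·v:
  w_0 = 0.157897·1.0257 + 0.007565·3.3300 = 0.1871  (Exxon)
  w_1 = 0.157897·1.2473 + 0.007565·16.3925 = 0.3210  (Kellogg)
  w_2 = 0.157897·0.7405 + 0.007565·3.7589 = 0.1454  (GE)
  w_3 = 0.157897·0.1653 + 0.007565·13.1239 = 0.1254  (Starbucks)
  w_4 = 0.157897·1.0214 + 0.007565·7.9155 = 0.2212  (Walmart)
Σw_i=1.0000  μᵀw=0.1100
σ²=wᵀΣw=λ₁·μ_p+λ₂ = 0.157897·0.110 + 0.007565 = 0.024934 ≈ 0.0249

0.1871  0.3210  0.1454  0.1254  0.2212


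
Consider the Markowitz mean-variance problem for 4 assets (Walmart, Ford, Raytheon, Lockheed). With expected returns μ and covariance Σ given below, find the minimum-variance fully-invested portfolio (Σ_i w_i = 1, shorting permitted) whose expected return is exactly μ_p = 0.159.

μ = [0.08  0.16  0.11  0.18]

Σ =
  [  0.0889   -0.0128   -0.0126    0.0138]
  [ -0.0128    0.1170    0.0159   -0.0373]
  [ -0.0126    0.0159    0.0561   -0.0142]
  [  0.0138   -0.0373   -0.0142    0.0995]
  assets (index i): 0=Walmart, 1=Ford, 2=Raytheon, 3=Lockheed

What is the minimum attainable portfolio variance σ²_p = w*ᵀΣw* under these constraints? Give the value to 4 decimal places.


0.0246

u=Σ⁻¹μ = [1.0965  2.0507  2.3238  2.7574]
v=Σ⁻¹𝟙 = [13.5857  12.1520  21.4265  15.7793]
a=μᵀu=1.167780  b=𝟙ᵀu=8.228374  c=𝟙ᵀv=62.943543  D=ac−b²=5.798088
λ₁=(c·0.159−b)/D = (62.943543·0.159−8.228374)/5.798088 = 0.306937
λ₂=(a−b·0.159)/D = (1.167780−8.228374·0.159)/5.798088 = -0.024238
w* = 0.306937·u + -0.024238·v:
  w_0 = 0.306937·1.0965 + -0.024238·13.5857 = 0.0073  (Walmart)
  w_1 = 0.306937·2.0507 + -0.024238·12.1520 = 0.3349  (Ford)
  w_2 = 0.306937·2.3238 + -0.024238·21.4265 = 0.1939  (Raytheon)
  w_3 = 0.306937·2.7574 + -0.024238·15.7793 = 0.4639  (Lockheed)
Σw_i=1.0000  μᵀw=0.1590
σ²=wᵀΣw=λ₁·μ_p+λ₂ = 0.306937·0.159 + -0.024238 = 0.024566 ≈ 0.0246


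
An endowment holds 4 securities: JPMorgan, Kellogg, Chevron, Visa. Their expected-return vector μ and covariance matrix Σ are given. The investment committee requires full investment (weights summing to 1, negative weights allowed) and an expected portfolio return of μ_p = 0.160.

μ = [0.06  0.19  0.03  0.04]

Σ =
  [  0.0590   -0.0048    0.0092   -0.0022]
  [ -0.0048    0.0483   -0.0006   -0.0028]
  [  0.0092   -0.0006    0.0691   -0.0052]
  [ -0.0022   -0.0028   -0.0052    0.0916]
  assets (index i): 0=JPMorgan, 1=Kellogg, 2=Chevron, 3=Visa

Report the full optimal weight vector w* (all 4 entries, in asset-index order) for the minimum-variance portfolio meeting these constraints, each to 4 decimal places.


u=Σ⁻¹μ = [1.3207  4.1048  0.3401  0.6132]
v=Σ⁻¹𝟙 = [17.2437  23.3255  13.3418  12.8016]
a=μᵀu=0.893881  b=𝟙ᵀu=6.378780  c=𝟙ᵀv=66.712620  D=ac−b²=18.944283
λ₁=(c·0.160−b)/D = (66.712620·0.160−6.378780)/18.944283 = 0.226730
λ₂=(a−b·0.160)/D = (0.893881−6.378780·0.160)/18.944283 = -0.006689
w* = 0.226730·u + -0.006689·v:
  w_0 = 0.226730·1.3207 + -0.006689·17.2437 = 0.1841  (JPMorgan)
  w_1 = 0.226730·4.1048 + -0.006689·23.3255 = 0.7746  (Kellogg)
  w_2 = 0.226730·0.3401 + -0.006689·13.3418 = -0.0121  (Chevron)
  w_3 = 0.226730·0.6132 + -0.006689·12.8016 = 0.0534  (Visa)
Σw_i=1.0000  μᵀw=0.1600
σ²=wᵀΣw=λ₁·μ_p+λ₂ = 0.226730·0.160 + -0.006689 = 0.029588 ≈ 0.0296

0.1841  0.7746  -0.0121  0.0534


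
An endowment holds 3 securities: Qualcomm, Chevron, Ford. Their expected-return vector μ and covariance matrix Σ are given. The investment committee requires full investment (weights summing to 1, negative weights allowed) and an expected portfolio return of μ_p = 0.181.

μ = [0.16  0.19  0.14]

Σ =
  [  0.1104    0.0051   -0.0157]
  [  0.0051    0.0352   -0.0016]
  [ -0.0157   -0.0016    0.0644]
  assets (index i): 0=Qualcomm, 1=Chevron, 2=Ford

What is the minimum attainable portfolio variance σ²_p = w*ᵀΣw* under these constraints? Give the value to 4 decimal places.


0.0236

x=Σ⁻¹μ = [1.5878  5.2901  2.6924]
y=Σ⁻¹𝟙 = [10.4445  27.7487  18.7636]
a=μᵀx=1.636098  b=𝟙ᵀx=9.570278  c=𝟙ᵀy=56.956802  D=ac−b²=1.596677
λ₁=(c·0.181−b)/D = (56.956802·0.181−9.570278)/1.596677 = 0.462776
λ₂=(a−b·0.181)/D = (1.636098−9.570278·0.181)/1.596677 = -0.060202
w* = 0.462776·x + -0.060202·y:
  w_0 = 0.462776·1.5878 + -0.060202·10.4445 = 0.1060  (Qualcomm)
  w_1 = 0.462776·5.2901 + -0.060202·27.7487 = 0.7776  (Chevron)
  w_2 = 0.462776·2.6924 + -0.060202·18.7636 = 0.1164  (Ford)
Σw_i=1.0000  μᵀw=0.1810
σ²=wᵀΣw=λ₁·μ_p+λ₂ = 0.462776·0.181 + -0.060202 = 0.023561 ≈ 0.0236


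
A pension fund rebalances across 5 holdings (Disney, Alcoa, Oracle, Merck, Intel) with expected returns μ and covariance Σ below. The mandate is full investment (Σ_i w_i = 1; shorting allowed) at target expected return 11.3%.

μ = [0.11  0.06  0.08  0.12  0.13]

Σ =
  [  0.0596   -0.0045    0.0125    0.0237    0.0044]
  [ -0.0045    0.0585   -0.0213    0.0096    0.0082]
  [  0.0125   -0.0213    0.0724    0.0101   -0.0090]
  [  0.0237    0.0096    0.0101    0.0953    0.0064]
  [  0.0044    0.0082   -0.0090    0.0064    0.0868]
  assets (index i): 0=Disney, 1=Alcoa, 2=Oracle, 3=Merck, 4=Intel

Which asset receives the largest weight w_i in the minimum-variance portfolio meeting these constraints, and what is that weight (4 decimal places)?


Intel (0.3593)

u=Σ⁻¹μ = [1.3368  1.3380  1.3652  0.5530  1.4043]
v=Σ⁻¹𝟙 = [12.8106  23.3339  19.4684  2.1867  10.5244]
a=μᵀu=0.585459  b=𝟙ᵀu=5.997253  c=𝟙ᵀv=68.324040  D=ac−b²=4.033847
λ₁=(c·0.113−b)/D = (68.324040·0.113−5.997253)/4.033847 = 0.427226
λ₂=(a−b·0.113)/D = (0.585459−5.997253·0.113)/4.033847 = -0.022864
w* = 0.427226·u + -0.022864·v:
  w_0 = 0.427226·1.3368 + -0.022864·12.8106 = 0.2782  (Disney)
  w_1 = 0.427226·1.3380 + -0.022864·23.3339 = 0.0381  (Alcoa)
  w_2 = 0.427226·1.3652 + -0.022864·19.4684 = 0.1381  (Oracle)
  w_3 = 0.427226·0.5530 + -0.022864·2.1867 = 0.1862  (Merck)
  w_4 = 0.427226·1.4043 + -0.022864·10.5244 = 0.3593  (Intel)
Σw_i=1.0000  μᵀw=0.1130
σ²=wᵀΣw=λ₁·μ_p+λ₂ = 0.427226·0.113 + -0.022864 = 0.025412 ≈ 0.0254


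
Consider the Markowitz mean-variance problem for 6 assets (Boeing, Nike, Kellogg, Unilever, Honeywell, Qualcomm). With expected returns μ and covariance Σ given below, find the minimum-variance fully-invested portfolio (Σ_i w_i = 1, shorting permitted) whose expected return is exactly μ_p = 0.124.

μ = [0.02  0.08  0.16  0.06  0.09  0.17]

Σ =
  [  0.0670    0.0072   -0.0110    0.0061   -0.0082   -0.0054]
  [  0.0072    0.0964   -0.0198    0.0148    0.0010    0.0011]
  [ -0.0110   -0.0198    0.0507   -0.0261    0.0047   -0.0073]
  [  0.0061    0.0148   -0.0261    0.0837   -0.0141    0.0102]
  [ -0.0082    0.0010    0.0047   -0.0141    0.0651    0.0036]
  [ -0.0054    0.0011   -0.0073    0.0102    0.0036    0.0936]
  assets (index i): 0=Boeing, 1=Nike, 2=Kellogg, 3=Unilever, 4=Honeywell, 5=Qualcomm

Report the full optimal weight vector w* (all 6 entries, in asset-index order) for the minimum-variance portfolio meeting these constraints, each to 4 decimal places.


p=Σ⁻¹μ = [1.1447  1.4595  5.1470  1.9818  1.4516  1.9948]
q=Σ⁻¹𝟙 = [21.4775  13.4228  41.2053  22.6469  19.1392  11.7747]
a=μᵀp=1.551828  b=𝟙ᵀp=13.179276  c=𝟙ᵀq=129.666523  D=ac−b²=27.526882
λ₁=(c·0.124−b)/D = (129.666523·0.124−13.179276)/27.526882 = 0.105329
λ₂=(a−b·0.124)/D = (1.551828−13.179276·0.124)/27.526882 = -0.002994
w* = 0.105329·p + -0.002994·q:
  w_0 = 0.105329·1.1447 + -0.002994·21.4775 = 0.0563  (Boeing)
  w_1 = 0.105329·1.4595 + -0.002994·13.4228 = 0.1135  (Nike)
  w_2 = 0.105329·5.1470 + -0.002994·41.2053 = 0.4188  (Kellogg)
  w_3 = 0.105329·1.9818 + -0.002994·22.6469 = 0.1409  (Unilever)
  w_4 = 0.105329·1.4516 + -0.002994·19.1392 = 0.0956  (Honeywell)
  w_5 = 0.105329·1.9948 + -0.002994·11.7747 = 0.1749  (Qualcomm)
Σw_i=1.0000  μᵀw=0.1240
σ²=wᵀΣw=λ₁·μ_p+λ₂ = 0.105329·0.124 + -0.002994 = 0.010067 ≈ 0.0101

0.0563  0.1135  0.4188  0.1409  0.0956  0.1749


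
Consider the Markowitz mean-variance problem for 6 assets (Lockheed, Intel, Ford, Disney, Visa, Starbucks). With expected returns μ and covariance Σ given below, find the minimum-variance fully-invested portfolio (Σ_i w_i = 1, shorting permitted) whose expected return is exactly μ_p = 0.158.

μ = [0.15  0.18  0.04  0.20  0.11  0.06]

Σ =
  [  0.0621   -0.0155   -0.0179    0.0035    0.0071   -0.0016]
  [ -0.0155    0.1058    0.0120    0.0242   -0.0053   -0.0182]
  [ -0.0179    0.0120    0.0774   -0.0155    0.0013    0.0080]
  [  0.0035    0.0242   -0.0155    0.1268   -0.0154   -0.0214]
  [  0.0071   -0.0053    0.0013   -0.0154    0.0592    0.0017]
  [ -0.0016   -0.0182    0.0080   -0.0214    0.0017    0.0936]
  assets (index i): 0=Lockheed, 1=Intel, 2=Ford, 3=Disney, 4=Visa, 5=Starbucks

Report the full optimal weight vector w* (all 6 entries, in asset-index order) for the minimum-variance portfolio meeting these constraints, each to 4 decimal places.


x=Σ⁻¹μ = [2.9065  1.9440  1.0617  1.7331  2.0727  1.3366]
y=Σ⁻¹𝟙 = [21.4415  11.3438  16.7018  11.7035  17.6063  14.1845]
a=μᵀx=1.483188  b=𝟙ᵀx=11.054638  c=𝟙ᵀy=92.981382  D=ac−b²=15.703825
λ₁=(c·0.158−b)/D = (92.981382·0.158−11.054638)/15.703825 = 0.231563
λ₂=(a−b·0.158)/D = (1.483188−11.054638·0.158)/15.703825 = -0.016776
w* = 0.231563·x + -0.016776·y:
  w_0 = 0.231563·2.9065 + -0.016776·21.4415 = 0.3133  (Lockheed)
  w_1 = 0.231563·1.9440 + -0.016776·11.3438 = 0.2599  (Intel)
  w_2 = 0.231563·1.0617 + -0.016776·16.7018 = -0.0343  (Ford)
  w_3 = 0.231563·1.7331 + -0.016776·11.7035 = 0.2050  (Disney)
  w_4 = 0.231563·2.0727 + -0.016776·17.6063 = 0.1846  (Visa)
  w_5 = 0.231563·1.3366 + -0.016776·14.1845 = 0.0715  (Starbucks)
Σw_i=1.0000  μᵀw=0.1580
σ²=wᵀΣw=λ₁·μ_p+λ₂ = 0.231563·0.158 + -0.016776 = 0.019811 ≈ 0.0198

0.3133  0.2599  -0.0343  0.2050  0.1846  0.0715


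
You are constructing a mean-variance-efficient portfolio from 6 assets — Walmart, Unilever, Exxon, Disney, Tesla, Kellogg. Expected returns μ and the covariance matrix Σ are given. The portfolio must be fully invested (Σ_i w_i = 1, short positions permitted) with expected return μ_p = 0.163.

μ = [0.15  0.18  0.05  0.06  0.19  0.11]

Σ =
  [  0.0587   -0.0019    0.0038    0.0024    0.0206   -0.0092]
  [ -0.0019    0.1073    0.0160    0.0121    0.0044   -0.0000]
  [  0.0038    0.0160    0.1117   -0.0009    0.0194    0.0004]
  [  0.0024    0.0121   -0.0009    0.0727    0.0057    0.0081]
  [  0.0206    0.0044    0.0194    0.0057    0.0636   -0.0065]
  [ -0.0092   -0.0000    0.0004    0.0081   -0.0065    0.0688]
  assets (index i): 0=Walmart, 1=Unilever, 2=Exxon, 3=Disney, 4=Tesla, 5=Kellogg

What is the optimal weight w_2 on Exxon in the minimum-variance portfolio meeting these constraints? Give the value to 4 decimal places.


-0.0436

p=Σ⁻¹μ = [2.0785  1.6514  -0.3016  0.0468  2.5033  2.1095]
q=Σ⁻¹𝟙 = [15.8668  7.2839  5.8028  9.5525  9.1260  16.3604]
a=μᵀp=1.304441  b=𝟙ᵀp=8.088004  c=𝟙ᵀq=63.992481  D=ac−b²=18.058602
λ₁=(c·0.163−b)/D = (63.992481·0.163−8.088004)/18.058602 = 0.129732
λ₂=(a−b·0.163)/D = (1.304441−8.088004·0.163)/18.058602 = -0.000770
w* = 0.129732·p + -0.000770·q:
  w_0 = 0.129732·2.0785 + -0.000770·15.8668 = 0.2574  (Walmart)
  w_1 = 0.129732·1.6514 + -0.000770·7.2839 = 0.2086  (Unilever)
  w_2 = 0.129732·-0.3016 + -0.000770·5.8028 = -0.0436  (Exxon)
  w_3 = 0.129732·0.0468 + -0.000770·9.5525 = -0.0013  (Disney)
  w_4 = 0.129732·2.5033 + -0.000770·9.1260 = 0.3177  (Tesla)
  w_5 = 0.129732·2.1095 + -0.000770·16.3604 = 0.2611  (Kellogg)
Σw_i=1.0000  μᵀw=0.1630
σ²=wᵀΣw=λ₁·μ_p+λ₂ = 0.129732·0.163 + -0.000770 = 0.020376 ≈ 0.0204


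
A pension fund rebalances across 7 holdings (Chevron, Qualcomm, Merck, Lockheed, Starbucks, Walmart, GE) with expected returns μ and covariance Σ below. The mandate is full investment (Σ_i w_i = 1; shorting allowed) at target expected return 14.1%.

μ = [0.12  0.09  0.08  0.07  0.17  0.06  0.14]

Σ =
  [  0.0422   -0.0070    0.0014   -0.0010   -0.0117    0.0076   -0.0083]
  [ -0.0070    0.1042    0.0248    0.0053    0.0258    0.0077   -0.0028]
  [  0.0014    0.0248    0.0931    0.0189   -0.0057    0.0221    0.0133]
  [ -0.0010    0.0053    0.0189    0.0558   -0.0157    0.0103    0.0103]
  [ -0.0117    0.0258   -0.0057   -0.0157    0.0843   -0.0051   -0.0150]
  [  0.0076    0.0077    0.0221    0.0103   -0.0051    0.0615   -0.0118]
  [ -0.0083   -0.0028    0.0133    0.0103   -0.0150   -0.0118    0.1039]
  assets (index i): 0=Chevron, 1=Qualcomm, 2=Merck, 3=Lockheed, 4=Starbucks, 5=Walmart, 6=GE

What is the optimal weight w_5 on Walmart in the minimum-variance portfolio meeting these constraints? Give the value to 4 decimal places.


x=Σ⁻¹μ = [4.0776  0.2179  0.1221  1.6536  3.2458  0.7876  2.0576]
y=Σ⁻¹𝟙 = [31.4948  4.4556  1.4783  18.6039  21.8506  12.8222  14.8379]
a=μᵀx=1.521548  b=𝟙ᵀx=12.162160  c=𝟙ᵀy=105.543309  D=ac−b²=12.671085
λ₁=(c·0.141−b)/D = (105.543309·0.141−12.162160)/12.671085 = 0.214618
λ₂=(a−b·0.141)/D = (1.521548−12.162160·0.141)/12.671085 = -0.015257
w* = 0.214618·x + -0.015257·y:
  w_0 = 0.214618·4.0776 + -0.015257·31.4948 = 0.3946  (Chevron)
  w_1 = 0.214618·0.2179 + -0.015257·4.4556 = -0.0212  (Qualcomm)
  w_2 = 0.214618·0.1221 + -0.015257·1.4783 = 0.0036  (Merck)
  w_3 = 0.214618·1.6536 + -0.015257·18.6039 = 0.0711  (Lockheed)
  w_4 = 0.214618·3.2458 + -0.015257·21.8506 = 0.3633  (Starbucks)
  w_5 = 0.214618·0.7876 + -0.015257·12.8222 = -0.0266  (Walmart)
  w_6 = 0.214618·2.0576 + -0.015257·14.8379 = 0.2152  (GE)
Σw_i=1.0000  μᵀw=0.1410
σ²=wᵀΣw=λ₁·μ_p+λ₂ = 0.214618·0.141 + -0.015257 = 0.015005 ≈ 0.0150

-0.0266


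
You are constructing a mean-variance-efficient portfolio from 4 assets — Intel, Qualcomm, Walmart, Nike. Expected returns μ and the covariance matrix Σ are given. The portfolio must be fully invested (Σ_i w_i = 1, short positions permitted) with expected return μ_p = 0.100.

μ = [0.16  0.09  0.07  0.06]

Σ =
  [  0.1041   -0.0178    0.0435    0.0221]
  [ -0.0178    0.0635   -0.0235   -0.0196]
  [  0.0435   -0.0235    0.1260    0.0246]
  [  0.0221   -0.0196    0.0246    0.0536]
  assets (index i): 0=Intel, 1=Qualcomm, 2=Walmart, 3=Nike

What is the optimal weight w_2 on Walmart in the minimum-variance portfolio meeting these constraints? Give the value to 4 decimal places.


g=Σ⁻¹μ = [1.5903  2.3130  0.2002  1.2176]
h=Σ⁻¹𝟙 = [6.7873  26.9991  6.1568  22.9053]
a=μᵀg=0.549698  b=𝟙ᵀg=5.321180  c=𝟙ᵀh=62.848545  D=ac−b²=6.232759
λ₁=(c·0.100−b)/D = (62.848545·0.100−5.321180)/6.232759 = 0.154614
λ₂=(a−b·0.100)/D = (0.549698−5.321180·0.100)/6.232759 = 0.002821
w* = 0.154614·g + 0.002821·h:
  w_0 = 0.154614·1.5903 + 0.002821·6.7873 = 0.2650  (Intel)
  w_1 = 0.154614·2.3130 + 0.002821·26.9991 = 0.4338  (Qualcomm)
  w_2 = 0.154614·0.2002 + 0.002821·6.1568 = 0.0483  (Walmart)
  w_3 = 0.154614·1.2176 + 0.002821·22.9053 = 0.2529  (Nike)
Σw_i=1.0000  μᵀw=0.1000
σ²=wᵀΣw=λ₁·μ_p+λ₂ = 0.154614·0.100 + 0.002821 = 0.018282 ≈ 0.0183

0.0483
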